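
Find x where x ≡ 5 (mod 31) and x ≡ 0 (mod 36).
36

Using Chinese Remainder Theorem:
M = 31 × 36 = 1116
M1 = 36, M2 = 31
y1 = 36^(-1) mod 31 = 25
y2 = 31^(-1) mod 36 = 7
x = (5×36×25 + 0×31×7) mod 1116 = 36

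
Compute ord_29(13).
14

29 is prime, so ord(13) divides φ(29) = 28.
Divisors of 28: 1, 2, 4, 7, 14, 28.
Repeated squaring: 13^1 ≡ 13, 13^2 ≡ 24, 13^4 ≡ 25, 13^8 ≡ 16, 13^16 ≡ 24 (mod 29).
Test 13^d mod 29 for each divisor d in increasing order:
13^1 ≡ 13
13^2 ≡ 24
13^4 ≡ 25
13^7 = 13^4·13^2·13^1 ≡ 28
13^14 = 13^8·13^4·13^2 ≡ 1  ← first divisor giving 1
The order is 14.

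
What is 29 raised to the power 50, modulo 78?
61

Repeated squaring. Binary of 50 = 110010.
29^1 ≡ 29 (mod 78); 29^2 ≡ 61 (mod 78); 29^4 ≡ 55 (mod 78); 29^8 ≡ 61 (mod 78); 29^16 ≡ 55 (mod 78); 29^32 ≡ 61 (mod 78)
29^50 = 29^2 × 29^16 × 29^32 ≡ 61 (mod 78)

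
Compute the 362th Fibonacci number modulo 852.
73

Matrix identity: Q^n = [[F_(n+1), F_n], [F_n, F_(n-1)]] with Q = [[1,1],[1,0]].
n = 362 = 101101010₂. Square-and-multiply, entries mod 852:
Q^1 = [[1,1],[1,0]]
Q^2 = (Q^1)² = [[2,1],[1,1]]
Q^5 = (Q^2)²·Q = [[8,5],[5,3]]
Q^11 = (Q^5)²·Q = [[144,89],[89,55]]
Q^22 = (Q^11)² = [[541,671],[671,722]]
Q^45 = (Q^22)²·Q = [[563,830],[830,585]]
Q^90 = (Q^45)² = [[509,304],[304,205]]
Q^181 = (Q^90)²·Q = [[269,473],[473,648]]
Q^362 = (Q^181)² = [[446,73],[73,373]]
F_362 mod 852 = Q^362[0][1] = 73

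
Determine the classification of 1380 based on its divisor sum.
abundant

Proper divisors of 1380: sum = 1 + 2 + 3 + 4 + 5 + 6 + 10 + 12 + ... + 276 + 345 + 460 + 690 (23 divisors) = 2652
Since 2652 > 1380, 1380 is abundant.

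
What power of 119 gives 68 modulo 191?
24

Baby-step giant-step with step n = ⌈√191⌉ = 14.
Baby steps 119^j mod 191 (j:value) for j=0..13: 0:1, 1:119, 2:27, 3:157, 4:156, 5:37, 6:10, 7:44, 8:79, 9:42, 10:32, 11:179, 12:100, 13:58.
Giant-step multiplier: 119^(-14) ≡ 119^(190-14) = 119^176 ≡ 169 (mod 191).
Giant steps γ_i = 68·169^i mod 191: γ_0=68, γ_1=32 (in table at j=10).
x = i·n + j = 1·14 + 10 = 24.
Check: 119^24 ≡ 68 (mod 191).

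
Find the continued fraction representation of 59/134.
[0; 2, 3, 1, 2, 5]

Euclidean algorithm steps:
59 = 0 × 134 + 59
134 = 2 × 59 + 16
59 = 3 × 16 + 11
16 = 1 × 11 + 5
11 = 2 × 5 + 1
5 = 5 × 1 + 0
Continued fraction: [0; 2, 3, 1, 2, 5]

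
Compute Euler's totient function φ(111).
72

111 = 3 × 37
φ(n) = n × ∏(1 - 1/p) for each prime p dividing n
φ(111) = 111 × (1 - 1/3) × (1 - 1/37) = 72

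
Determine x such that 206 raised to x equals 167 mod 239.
157

Baby-step giant-step with step n = ⌈√239⌉ = 16.
Baby steps 206^j mod 239 (j:value) for j=0..15: 0:1, 1:206, 2:133, 3:152, 4:3, 5:140, 6:160, 7:217, 8:9, 9:181, 10:2, 11:173, 12:27, 13:65, 14:6, 15:41.
Giant-step multiplier: 206^(-16) ≡ 206^(238-16) = 206^222 ≡ 180 (mod 239).
Giant steps γ_i = 167·180^i mod 239: γ_0=167, γ_1=185, γ_2=79, γ_3=119, γ_4=149, γ_5=52, γ_6=39, γ_7=89, γ_8=7, γ_9=65 (in table at j=13).
x = i·n + j = 9·16 + 13 = 157.
Check: 206^157 ≡ 167 (mod 239).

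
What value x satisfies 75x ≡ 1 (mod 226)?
223

gcd(75, 226) = 1, so the inverse exists.
Extended Euclidean algorithm on (226, 75):
226 = 3 × 75 + 1  ⟹  1 = (1)·226 + (-3)·75
So (-3)·75 ≡ 1 (mod 226), i.e. 75^(-1) ≡ -3 ≡ 223 (mod 226).
Check: 75 × 223 = 16725 ≡ 1 (mod 226)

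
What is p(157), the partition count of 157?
80630964769

p(n) counts ways to write n as a sum of positive integers (order ignored).
Euler's pentagonal recurrence: p(k) = p(k-1) + p(k-2) - p(k-5) - p(k-7) + p(k-12) + p(k-15) - ... (offsets j(3j∓1)/2, signs ++--, p(0)=1, p(<0)=0).
DP table for k = 0..156: p(0)=1, p(1)=1, p(2)=2, p(3)=3, p(4)=5, p(5)=7, p(6)=11, p(7)=15, p(8)=22, p(9)=30, p(10)=42, p(11)=56, p(12)=77, p(13)=101, p(14)=135, p(15)=176, p(16)=231, p(17)=297, p(18)=385, p(19)=490, p(20)=627, p(21)=792, p(22)=1002, p(23)=1255, p(24)=1575, p(25)=1958, p(26)=2436, p(27)=3010, p(28)=3718, p(29)=4565, p(30)=5604, p(31)=6842, p(32)=8349, p(33)=10143, p(34)=12310, p(35)=14883, p(36)=17977, p(37)=21637, p(38)=26015, p(39)=31185, p(40)=37338, p(41)=44583, p(42)=53174, p(43)=63261, p(44)=75175, p(45)=89134, p(46)=105558, p(47)=124754, p(48)=147273, p(49)=173525, p(50)=204226, p(51)=239943, p(52)=281589, p(53)=329931, p(54)=386155, p(55)=451276, p(56)=526823, p(57)=614154, p(58)=715220, p(59)=831820, p(60)=966467, p(61)=1121505, p(62)=1300156, p(63)=1505499, p(64)=1741630, p(65)=2012558, p(66)=2323520, p(67)=2679689, p(68)=3087735, p(69)=3554345, p(70)=4087968, p(71)=4697205, p(72)=5392783, p(73)=6185689, p(74)=7089500, p(75)=8118264, p(76)=9289091, p(77)=10619863, p(78)=12132164, p(79)=13848650, p(80)=15796476, p(81)=18004327, p(82)=20506255, p(83)=23338469, p(84)=26543660, p(85)=30167357, p(86)=34262962, p(87)=38887673, p(88)=44108109, p(89)=49995925, p(90)=56634173, p(91)=64112359, p(92)=72533807, p(93)=82010177, p(94)=92669720, p(95)=104651419, p(96)=118114304, p(97)=133230930, p(98)=150198136, p(99)=169229875, p(100)=190569292, p(101)=214481126, p(102)=241265379, p(103)=271248950, p(104)=304801365, p(105)=342325709, p(106)=384276336, p(107)=431149389, p(108)=483502844, p(109)=541946240, p(110)=607163746, p(111)=679903203, p(112)=761002156, p(113)=851376628, p(114)=952050665, p(115)=1064144451, p(116)=1188908248, p(117)=1327710076, p(118)=1482074143, p(119)=1653668665, p(120)=1844349560, p(121)=2056148051, p(122)=2291320912, p(123)=2552338241, p(124)=2841940500, p(125)=3163127352, p(126)=3519222692, p(127)=3913864295, p(128)=4351078600, p(129)=4835271870, p(130)=5371315400, p(131)=5964539504, p(132)=6620830889, p(133)=7346629512, p(134)=8149040695, p(135)=9035836076, p(136)=10015581680, p(137)=11097645016, p(138)=12292341831, p(139)=13610949895, p(140)=15065878135, p(141)=16670689208, p(142)=18440293320, p(143)=20390982757, p(144)=22540654445, p(145)=24908858009, p(146)=27517052599, p(147)=30388671978, p(148)=33549419497, p(149)=37027355200, p(150)=40853235313, p(151)=45060624582, p(152)=49686288421, p(153)=54770336324, p(154)=60356673280, p(155)=66493182097, p(156)=73232243759.
Final step: p(157) = p(156) + p(155) - p(152) - p(150) + p(145) + p(142) - p(135) - p(131) + p(122) + p(117) - p(106) - p(100) + p(87) + p(80) - p(65) - p(57) + p(40) + p(31) - p(12) - p(2)
= 73232243759 + 66493182097 - 49686288421 - 40853235313 + 24908858009 + 18440293320 - 9035836076 - 5964539504 + 2291320912 + 1327710076 - 384276336 - 190569292 + 38887673 + 15796476 - 2012558 - 614154 + 37338 + 6842 - 77 - 2
= 80630964769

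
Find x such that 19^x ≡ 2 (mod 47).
28

Baby-step giant-step with step n = ⌈√47⌉ = 7.
Baby steps 19^j mod 47 (j:value) for j=0..6: 0:1, 1:19, 2:32, 3:44, 4:37, 5:45, 6:9.
Giant-step multiplier: 19^(-7) ≡ 19^(46-7) = 19^39 ≡ 11 (mod 47).
Giant steps γ_i = 2·11^i mod 47: γ_0=2, γ_1=22, γ_2=7, γ_3=30, γ_4=1 (in table at j=0).
x = i·n + j = 4·7 + 0 = 28.
Check: 19^28 ≡ 2 (mod 47).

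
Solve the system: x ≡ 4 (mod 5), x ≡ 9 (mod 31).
9

Using Chinese Remainder Theorem:
M = 5 × 31 = 155
M1 = 31, M2 = 5
y1 = 31^(-1) mod 5 = 1
y2 = 5^(-1) mod 31 = 25
x = (4×31×1 + 9×5×25) mod 155 = 9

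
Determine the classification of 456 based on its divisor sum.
abundant

Proper divisors of 456: sum = 1 + 2 + 3 + 4 + 6 + 8 + 12 + 19 + 24 + 38 + 57 + 76 + 114 + 152 + 228 = 744
Since 744 > 456, 456 is abundant.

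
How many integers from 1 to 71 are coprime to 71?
70

71 = 71
φ(n) = n × ∏(1 - 1/p) for each prime p dividing n
φ(71) = 71 × (1 - 1/71) = 70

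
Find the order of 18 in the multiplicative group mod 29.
28

29 is prime, so ord(18) divides φ(29) = 28.
Divisors of 28: 1, 2, 4, 7, 14, 28.
Repeated squaring: 18^1 ≡ 18, 18^2 ≡ 5, 18^4 ≡ 25, 18^8 ≡ 16, 18^16 ≡ 24 (mod 29).
Test 18^d mod 29 for each divisor d in increasing order:
18^1 ≡ 18
18^2 ≡ 5
18^4 ≡ 25
18^7 = 18^4·18^2·18^1 ≡ 17
18^14 = 18^8·18^4·18^2 ≡ 28
18^28 = 18^16·18^8·18^4 ≡ 1  ← first divisor giving 1
The order is 28.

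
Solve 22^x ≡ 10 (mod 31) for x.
22

Baby-step giant-step with step n = ⌈√31⌉ = 6.
Baby steps 22^j mod 31 (j:value) for j=0..5: 0:1, 1:22, 2:19, 3:15, 4:20, 5:6.
Giant-step multiplier: 22^(-6) ≡ 22^(30-6) = 22^24 ≡ 4 (mod 31).
Giant steps γ_i = 10·4^i mod 31: γ_0=10, γ_1=9, γ_2=5, γ_3=20 (in table at j=4).
x = i·n + j = 3·6 + 4 = 22.
Check: 22^22 ≡ 10 (mod 31).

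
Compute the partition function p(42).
53174

p(n) counts ways to write n as a sum of positive integers (order ignored).
Euler's pentagonal recurrence: p(k) = p(k-1) + p(k-2) - p(k-5) - p(k-7) + p(k-12) + p(k-15) - ... (offsets j(3j∓1)/2, signs ++--, p(0)=1, p(<0)=0).
DP table for k = 0..41: p(0)=1, p(1)=1, p(2)=2, p(3)=3, p(4)=5, p(5)=7, p(6)=11, p(7)=15, p(8)=22, p(9)=30, p(10)=42, p(11)=56, p(12)=77, p(13)=101, p(14)=135, p(15)=176, p(16)=231, p(17)=297, p(18)=385, p(19)=490, p(20)=627, p(21)=792, p(22)=1002, p(23)=1255, p(24)=1575, p(25)=1958, p(26)=2436, p(27)=3010, p(28)=3718, p(29)=4565, p(30)=5604, p(31)=6842, p(32)=8349, p(33)=10143, p(34)=12310, p(35)=14883, p(36)=17977, p(37)=21637, p(38)=26015, p(39)=31185, p(40)=37338, p(41)=44583.
Final step: p(42) = p(41) + p(40) - p(37) - p(35) + p(30) + p(27) - p(20) - p(16) + p(7) + p(2)
= 44583 + 37338 - 21637 - 14883 + 5604 + 3010 - 627 - 231 + 15 + 2
= 53174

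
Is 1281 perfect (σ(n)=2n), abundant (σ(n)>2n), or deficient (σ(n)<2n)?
deficient

Proper divisors of 1281: sum = 1 + 3 + 7 + 21 + 61 + 183 + 427 = 703
Since 703 < 1281, 1281 is deficient.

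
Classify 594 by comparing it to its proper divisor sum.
abundant

Proper divisors of 594: sum = 1 + 2 + 3 + 6 + 9 + 11 + 18 + 22 + 27 + 33 + 54 + 66 + 99 + 198 + 297 = 846
Since 846 > 594, 594 is abundant.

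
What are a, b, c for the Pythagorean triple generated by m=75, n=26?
(4949, 3900, 6301)

Euclid's formula: a = m² - n², b = 2mn, c = m² + n²
m = 75, n = 26
a = 75² - 26² = 5625 - 676 = 4949
b = 2 × 75 × 26 = 3900
c = 75² + 26² = 5625 + 676 = 6301
Verification: 4949² + 3900² = 24492601 + 15210000 = 39702601 = 6301² ✓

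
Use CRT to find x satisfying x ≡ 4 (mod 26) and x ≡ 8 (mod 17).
212

Using Chinese Remainder Theorem:
M = 26 × 17 = 442
M1 = 17, M2 = 26
y1 = 17^(-1) mod 26 = 23
y2 = 26^(-1) mod 17 = 2
x = (4×17×23 + 8×26×2) mod 442 = 212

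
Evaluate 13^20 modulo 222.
127

Repeated squaring. Binary of 20 = 10100.
13^1 ≡ 13 (mod 222); 13^2 ≡ 169 (mod 222); 13^4 ≡ 145 (mod 222); 13^8 ≡ 157 (mod 222); 13^16 ≡ 7 (mod 222)
13^20 = 13^4 × 13^16 ≡ 127 (mod 222)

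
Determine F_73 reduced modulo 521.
5

Matrix identity: Q^n = [[F_(n+1), F_n], [F_n, F_(n-1)]] with Q = [[1,1],[1,0]].
n = 73 = 1001001₂. Square-and-multiply, entries mod 521:
Q^1 = [[1,1],[1,0]]
Q^2 = (Q^1)² = [[2,1],[1,1]]
Q^4 = (Q^2)² = [[5,3],[3,2]]
Q^9 = (Q^4)²·Q = [[55,34],[34,21]]
Q^18 = (Q^9)² = [[13,500],[500,34]]
Q^36 = (Q^18)² = [[89,55],[55,34]]
Q^73 = (Q^36)²·Q = [[518,5],[5,513]]
F_73 mod 521 = Q^73[0][1] = 5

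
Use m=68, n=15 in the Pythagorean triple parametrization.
(4399, 2040, 4849)

Euclid's formula: a = m² - n², b = 2mn, c = m² + n²
m = 68, n = 15
a = 68² - 15² = 4624 - 225 = 4399
b = 2 × 68 × 15 = 2040
c = 68² + 15² = 4624 + 225 = 4849
Verification: 4399² + 2040² = 19351201 + 4161600 = 23512801 = 4849² ✓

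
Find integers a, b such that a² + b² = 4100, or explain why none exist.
2² + 64² (a=2, b=64)

Factorization: 4100 = 2^2 × 5^2 × 41
By Fermat: n is sum of two squares iff every prime p ≡ 3 (mod 4) appears to even power.
All primes ≡ 3 (mod 4) appear to even power.
Search a = 0, 1, 2, … for 4100 - a² a perfect square: first hit at a = 2: 4100 - 4 = 4096 = 64².
4100 = 2² + 64² = 4 + 4096 ✓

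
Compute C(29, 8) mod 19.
7

Using Lucas' theorem:
Write n=29 and k=8 in base 19:
n in base 19: [1, 10]
k in base 19: [0, 8]
C(29,8) mod 19 = ∏ C(n_i, k_i) mod 19
Digit binomials (mod 19): C(1,0) = 1; C(10,8) = 45 ≡ 7
Product: 1 × 7 = 7 ≡ 7 (mod 19)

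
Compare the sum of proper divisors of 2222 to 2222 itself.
deficient

Proper divisors of 2222: sum = 1 + 2 + 11 + 22 + 101 + 202 + 1111 = 1450
Since 1450 < 2222, 2222 is deficient.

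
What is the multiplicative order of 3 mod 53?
52

53 is prime, so ord(3) divides φ(53) = 52.
Divisors of 52: 1, 2, 4, 13, 26, 52.
Repeated squaring: 3^1 ≡ 3, 3^2 ≡ 9, 3^4 ≡ 28, 3^8 ≡ 42, 3^16 ≡ 15, 3^32 ≡ 13 (mod 53).
Test 3^d mod 53 for each divisor d in increasing order:
3^1 ≡ 3
3^2 ≡ 9
3^4 ≡ 28
3^13 = 3^8·3^4·3^1 ≡ 30
3^26 = 3^16·3^8·3^2 ≡ 52
3^52 = 3^32·3^16·3^4 ≡ 1  ← first divisor giving 1
The order is 52.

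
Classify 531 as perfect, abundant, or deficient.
deficient

Proper divisors of 531: sum = 1 + 3 + 9 + 59 + 177 = 249
Since 249 < 531, 531 is deficient.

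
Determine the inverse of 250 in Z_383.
311

gcd(250, 383) = 1, so the inverse exists.
Extended Euclidean algorithm on (383, 250):
383 = 1 × 250 + 133  ⟹  133 = (1)·383 + (-1)·250
250 = 1 × 133 + 117  ⟹  117 = (-1)·383 + (2)·250
133 = 1 × 117 + 16  ⟹  16 = (2)·383 + (-3)·250
117 = 7 × 16 + 5  ⟹  5 = (-15)·383 + (23)·250
16 = 3 × 5 + 1  ⟹  1 = (47)·383 + (-72)·250
So (-72)·250 ≡ 1 (mod 383), i.e. 250^(-1) ≡ -72 ≡ 311 (mod 383).
Check: 250 × 311 = 77750 ≡ 1 (mod 383)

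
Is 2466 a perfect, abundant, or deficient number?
abundant

Proper divisors of 2466: sum = 1 + 2 + 3 + 6 + 9 + 18 + 137 + 274 + 411 + 822 + 1233 = 2916
Since 2916 > 2466, 2466 is abundant.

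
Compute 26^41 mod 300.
176

Repeated squaring. Binary of 41 = 101001.
26^1 ≡ 26 (mod 300); 26^2 ≡ 76 (mod 300); 26^4 ≡ 76 (mod 300); 26^8 ≡ 76 (mod 300); 26^16 ≡ 76 (mod 300); 26^32 ≡ 76 (mod 300)
26^41 = 26^1 × 26^8 × 26^32 ≡ 176 (mod 300)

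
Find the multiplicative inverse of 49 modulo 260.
69

gcd(49, 260) = 1, so the inverse exists.
Extended Euclidean algorithm on (260, 49):
260 = 5 × 49 + 15  ⟹  15 = (1)·260 + (-5)·49
49 = 3 × 15 + 4  ⟹  4 = (-3)·260 + (16)·49
15 = 3 × 4 + 3  ⟹  3 = (10)·260 + (-53)·49
4 = 1 × 3 + 1  ⟹  1 = (-13)·260 + (69)·49
So (69)·49 ≡ 1 (mod 260), i.e. 49^(-1) ≡ 69 (mod 260).
Check: 49 × 69 = 3381 ≡ 1 (mod 260)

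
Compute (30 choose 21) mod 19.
17

Using Lucas' theorem:
Write n=30 and k=21 in base 19:
n in base 19: [1, 11]
k in base 19: [1, 2]
C(30,21) mod 19 = ∏ C(n_i, k_i) mod 19
Digit binomials (mod 19): C(1,1) = 1; C(11,2) = 55 ≡ 17
Product: 1 × 17 = 17 ≡ 17 (mod 19)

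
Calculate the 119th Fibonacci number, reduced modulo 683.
28

Matrix identity: Q^n = [[F_(n+1), F_n], [F_n, F_(n-1)]] with Q = [[1,1],[1,0]].
n = 119 = 1110111₂. Square-and-multiply, entries mod 683:
Q^1 = [[1,1],[1,0]]
Q^3 = (Q^1)²·Q = [[3,2],[2,1]]
Q^7 = (Q^3)²·Q = [[21,13],[13,8]]
Q^14 = (Q^7)² = [[610,377],[377,233]]
Q^29 = (Q^14)²·Q = [[146,613],[613,216]]
Q^59 = (Q^29)²·Q = [[193,262],[262,614]]
Q^119 = (Q^59)²·Q = [[415,28],[28,387]]
F_119 mod 683 = Q^119[0][1] = 28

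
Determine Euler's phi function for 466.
232

466 = 2 × 233
φ(n) = n × ∏(1 - 1/p) for each prime p dividing n
φ(466) = 466 × (1 - 1/2) × (1 - 1/233) = 232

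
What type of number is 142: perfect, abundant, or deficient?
deficient

Proper divisors of 142: sum = 1 + 2 + 71 = 74
Since 74 < 142, 142 is deficient.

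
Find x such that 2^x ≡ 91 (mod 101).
75

Baby-step giant-step with step n = ⌈√101⌉ = 11.
Baby steps 2^j mod 101 (j:value) for j=0..10: 0:1, 1:2, 2:4, 3:8, 4:16, 5:32, 6:64, 7:27, 8:54, 9:7, 10:14.
Giant-step multiplier: 2^(-11) ≡ 2^(100-11) = 2^89 ≡ 83 (mod 101).
Giant steps γ_i = 91·83^i mod 101: γ_0=91, γ_1=79, γ_2=93, γ_3=43, γ_4=34, γ_5=95, γ_6=7 (in table at j=9).
x = i·n + j = 6·11 + 9 = 75.
Check: 2^75 ≡ 91 (mod 101).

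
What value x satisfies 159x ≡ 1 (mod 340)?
139

gcd(159, 340) = 1, so the inverse exists.
Extended Euclidean algorithm on (340, 159):
340 = 2 × 159 + 22  ⟹  22 = (1)·340 + (-2)·159
159 = 7 × 22 + 5  ⟹  5 = (-7)·340 + (15)·159
22 = 4 × 5 + 2  ⟹  2 = (29)·340 + (-62)·159
5 = 2 × 2 + 1  ⟹  1 = (-65)·340 + (139)·159
So (139)·159 ≡ 1 (mod 340), i.e. 159^(-1) ≡ 139 (mod 340).
Check: 159 × 139 = 22101 ≡ 1 (mod 340)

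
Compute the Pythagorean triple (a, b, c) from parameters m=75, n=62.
(1781, 9300, 9469)

Euclid's formula: a = m² - n², b = 2mn, c = m² + n²
m = 75, n = 62
a = 75² - 62² = 5625 - 3844 = 1781
b = 2 × 75 × 62 = 9300
c = 75² + 62² = 5625 + 3844 = 9469
Verification: 1781² + 9300² = 3171961 + 86490000 = 89661961 = 9469² ✓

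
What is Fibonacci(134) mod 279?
98

Matrix identity: Q^n = [[F_(n+1), F_n], [F_n, F_(n-1)]] with Q = [[1,1],[1,0]].
n = 134 = 10000110₂. Square-and-multiply, entries mod 279:
Q^1 = [[1,1],[1,0]]
Q^2 = (Q^1)² = [[2,1],[1,1]]
Q^4 = (Q^2)² = [[5,3],[3,2]]
Q^8 = (Q^4)² = [[34,21],[21,13]]
Q^16 = (Q^8)² = [[202,150],[150,52]]
Q^33 = (Q^16)²·Q = [[127,250],[250,156]]
Q^67 = (Q^33)²·Q = [[114,230],[230,163]]
Q^134 = (Q^67)² = [[52,98],[98,233]]
F_134 mod 279 = Q^134[0][1] = 98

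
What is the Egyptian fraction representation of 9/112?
1/13 + 1/292 + 1/106288

Greedy algorithm:
9/112: ceiling(112/9) = 13, use 1/13
5/1456: ceiling(1456/5) = 292, use 1/292
1/106288: ceiling(106288/1) = 106288, use 1/106288
Result: 9/112 = 1/13 + 1/292 + 1/106288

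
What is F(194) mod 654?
601

Matrix identity: Q^n = [[F_(n+1), F_n], [F_n, F_(n-1)]] with Q = [[1,1],[1,0]].
n = 194 = 11000010₂. Square-and-multiply, entries mod 654:
Q^1 = [[1,1],[1,0]]
Q^3 = (Q^1)²·Q = [[3,2],[2,1]]
Q^6 = (Q^3)² = [[13,8],[8,5]]
Q^12 = (Q^6)² = [[233,144],[144,89]]
Q^24 = (Q^12)² = [[469,588],[588,535]]
Q^48 = (Q^24)² = [[649,444],[444,205]]
Q^97 = (Q^48)²·Q = [[163,307],[307,510]]
Q^194 = (Q^97)² = [[482,601],[601,535]]
F_194 mod 654 = Q^194[0][1] = 601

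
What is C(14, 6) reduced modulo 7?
0

Using Lucas' theorem:
Write n=14 and k=6 in base 7:
n in base 7: [2, 0]
k in base 7: [0, 6]
C(14,6) mod 7 = ∏ C(n_i, k_i) mod 7
Digit binomials (mod 7): C(2,0) = 1; C(0,6) = 0 (k_i > n_i)
Product: 1 × 0 = 0 ≡ 0 (mod 7)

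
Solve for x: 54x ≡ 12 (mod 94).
x ≡ 42 (mod 47)

gcd(54, 94) = 2, which divides 12, so solutions exist.
Divide through by 2: 27x ≡ 6 (mod 47).
Find 27^(-1) mod 47 by the extended Euclidean algorithm:
47 = 1 × 27 + 20  ⟹  20 = (1)·47 + (-1)·27
27 = 1 × 20 + 7  ⟹  7 = (-1)·47 + (2)·27
20 = 2 × 7 + 6  ⟹  6 = (3)·47 + (-5)·27
7 = 1 × 6 + 1  ⟹  1 = (-4)·47 + (7)·27
So (7)·27 ≡ 1 (mod 47), i.e. 27^(-1) ≡ 7 (mod 47).
x ≡ 7 × 6 = 42 ≡ 42 (mod 47).
Check: 54 × 42 = 2268 ≡ 12 (mod 94).
x ≡ 42 (mod 47), giving 2 solutions mod 94.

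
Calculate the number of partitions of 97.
133230930

p(n) counts ways to write n as a sum of positive integers (order ignored).
Euler's pentagonal recurrence: p(k) = p(k-1) + p(k-2) - p(k-5) - p(k-7) + p(k-12) + p(k-15) - ... (offsets j(3j∓1)/2, signs ++--, p(0)=1, p(<0)=0).
DP table for k = 0..96: p(0)=1, p(1)=1, p(2)=2, p(3)=3, p(4)=5, p(5)=7, p(6)=11, p(7)=15, p(8)=22, p(9)=30, p(10)=42, p(11)=56, p(12)=77, p(13)=101, p(14)=135, p(15)=176, p(16)=231, p(17)=297, p(18)=385, p(19)=490, p(20)=627, p(21)=792, p(22)=1002, p(23)=1255, p(24)=1575, p(25)=1958, p(26)=2436, p(27)=3010, p(28)=3718, p(29)=4565, p(30)=5604, p(31)=6842, p(32)=8349, p(33)=10143, p(34)=12310, p(35)=14883, p(36)=17977, p(37)=21637, p(38)=26015, p(39)=31185, p(40)=37338, p(41)=44583, p(42)=53174, p(43)=63261, p(44)=75175, p(45)=89134, p(46)=105558, p(47)=124754, p(48)=147273, p(49)=173525, p(50)=204226, p(51)=239943, p(52)=281589, p(53)=329931, p(54)=386155, p(55)=451276, p(56)=526823, p(57)=614154, p(58)=715220, p(59)=831820, p(60)=966467, p(61)=1121505, p(62)=1300156, p(63)=1505499, p(64)=1741630, p(65)=2012558, p(66)=2323520, p(67)=2679689, p(68)=3087735, p(69)=3554345, p(70)=4087968, p(71)=4697205, p(72)=5392783, p(73)=6185689, p(74)=7089500, p(75)=8118264, p(76)=9289091, p(77)=10619863, p(78)=12132164, p(79)=13848650, p(80)=15796476, p(81)=18004327, p(82)=20506255, p(83)=23338469, p(84)=26543660, p(85)=30167357, p(86)=34262962, p(87)=38887673, p(88)=44108109, p(89)=49995925, p(90)=56634173, p(91)=64112359, p(92)=72533807, p(93)=82010177, p(94)=92669720, p(95)=104651419, p(96)=118114304.
Final step: p(97) = p(96) + p(95) - p(92) - p(90) + p(85) + p(82) - p(75) - p(71) + p(62) + p(57) - p(46) - p(40) + p(27) + p(20) - p(5)
= 118114304 + 104651419 - 72533807 - 56634173 + 30167357 + 20506255 - 8118264 - 4697205 + 1300156 + 614154 - 105558 - 37338 + 3010 + 627 - 7
= 133230930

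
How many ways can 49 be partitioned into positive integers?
173525

p(n) counts ways to write n as a sum of positive integers (order ignored).
Euler's pentagonal recurrence: p(k) = p(k-1) + p(k-2) - p(k-5) - p(k-7) + p(k-12) + p(k-15) - ... (offsets j(3j∓1)/2, signs ++--, p(0)=1, p(<0)=0).
DP table for k = 0..48: p(0)=1, p(1)=1, p(2)=2, p(3)=3, p(4)=5, p(5)=7, p(6)=11, p(7)=15, p(8)=22, p(9)=30, p(10)=42, p(11)=56, p(12)=77, p(13)=101, p(14)=135, p(15)=176, p(16)=231, p(17)=297, p(18)=385, p(19)=490, p(20)=627, p(21)=792, p(22)=1002, p(23)=1255, p(24)=1575, p(25)=1958, p(26)=2436, p(27)=3010, p(28)=3718, p(29)=4565, p(30)=5604, p(31)=6842, p(32)=8349, p(33)=10143, p(34)=12310, p(35)=14883, p(36)=17977, p(37)=21637, p(38)=26015, p(39)=31185, p(40)=37338, p(41)=44583, p(42)=53174, p(43)=63261, p(44)=75175, p(45)=89134, p(46)=105558, p(47)=124754, p(48)=147273.
Final step: p(49) = p(48) + p(47) - p(44) - p(42) + p(37) + p(34) - p(27) - p(23) + p(14) + p(9)
= 147273 + 124754 - 75175 - 53174 + 21637 + 12310 - 3010 - 1255 + 135 + 30
= 173525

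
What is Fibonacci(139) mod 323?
5

Matrix identity: Q^n = [[F_(n+1), F_n], [F_n, F_(n-1)]] with Q = [[1,1],[1,0]].
n = 139 = 10001011₂. Square-and-multiply, entries mod 323:
Q^1 = [[1,1],[1,0]]
Q^2 = (Q^1)² = [[2,1],[1,1]]
Q^4 = (Q^2)² = [[5,3],[3,2]]
Q^8 = (Q^4)² = [[34,21],[21,13]]
Q^17 = (Q^8)²·Q = [[0,305],[305,18]]
Q^34 = (Q^17)² = [[1,322],[322,2]]
Q^69 = (Q^34)²·Q = [[322,2],[2,320]]
Q^139 = (Q^69)²·Q = [[320,5],[5,315]]
F_139 mod 323 = Q^139[0][1] = 5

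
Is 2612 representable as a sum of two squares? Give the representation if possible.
26² + 44² (a=26, b=44)

Factorization: 2612 = 2^2 × 653
By Fermat: n is sum of two squares iff every prime p ≡ 3 (mod 4) appears to even power.
All primes ≡ 3 (mod 4) appear to even power.
Search a = 0, 1, 2, … for 2612 - a² a perfect square: first hit at a = 26: 2612 - 676 = 1936 = 44².
2612 = 26² + 44² = 676 + 1936 ✓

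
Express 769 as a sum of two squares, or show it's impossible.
12² + 25² (a=12, b=25)

Factorization: 769 = 769
By Fermat: n is sum of two squares iff every prime p ≡ 3 (mod 4) appears to even power.
All primes ≡ 3 (mod 4) appear to even power.
Search a = 0, 1, 2, … for 769 - a² a perfect square: first hit at a = 12: 769 - 144 = 625 = 25².
769 = 12² + 25² = 144 + 625 ✓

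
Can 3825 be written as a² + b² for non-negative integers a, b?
15² + 60² (a=15, b=60)

Factorization: 3825 = 3^2 × 5^2 × 17
By Fermat: n is sum of two squares iff every prime p ≡ 3 (mod 4) appears to even power.
All primes ≡ 3 (mod 4) appear to even power.
Search a = 0, 1, 2, … for 3825 - a² a perfect square: first hit at a = 15: 3825 - 225 = 3600 = 60².
3825 = 15² + 60² = 225 + 3600 ✓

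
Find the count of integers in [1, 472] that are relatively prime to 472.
232

472 = 2^3 × 59
φ(n) = n × ∏(1 - 1/p) for each prime p dividing n
φ(472) = 472 × (1 - 1/2) × (1 - 1/59) = 232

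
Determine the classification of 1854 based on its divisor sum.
abundant

Proper divisors of 1854: sum = 1 + 2 + 3 + 6 + 9 + 18 + 103 + 206 + 309 + 618 + 927 = 2202
Since 2202 > 1854, 1854 is abundant.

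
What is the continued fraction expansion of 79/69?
[1; 6, 1, 9]

Euclidean algorithm steps:
79 = 1 × 69 + 10
69 = 6 × 10 + 9
10 = 1 × 9 + 1
9 = 9 × 1 + 0
Continued fraction: [1; 6, 1, 9]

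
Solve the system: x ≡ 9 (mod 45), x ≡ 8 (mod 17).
144

Using Chinese Remainder Theorem:
M = 45 × 17 = 765
M1 = 17, M2 = 45
y1 = 17^(-1) mod 45 = 8
y2 = 45^(-1) mod 17 = 14
x = (9×17×8 + 8×45×14) mod 765 = 144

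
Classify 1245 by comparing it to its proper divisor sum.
deficient

Proper divisors of 1245: sum = 1 + 3 + 5 + 15 + 83 + 249 + 415 = 771
Since 771 < 1245, 1245 is deficient.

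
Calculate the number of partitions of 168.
228204732751

p(n) counts ways to write n as a sum of positive integers (order ignored).
Euler's pentagonal recurrence: p(k) = p(k-1) + p(k-2) - p(k-5) - p(k-7) + p(k-12) + p(k-15) - ... (offsets j(3j∓1)/2, signs ++--, p(0)=1, p(<0)=0).
DP table for k = 0..167: p(0)=1, p(1)=1, p(2)=2, p(3)=3, p(4)=5, p(5)=7, p(6)=11, p(7)=15, p(8)=22, p(9)=30, p(10)=42, p(11)=56, p(12)=77, p(13)=101, p(14)=135, p(15)=176, p(16)=231, p(17)=297, p(18)=385, p(19)=490, p(20)=627, p(21)=792, p(22)=1002, p(23)=1255, p(24)=1575, p(25)=1958, p(26)=2436, p(27)=3010, p(28)=3718, p(29)=4565, p(30)=5604, p(31)=6842, p(32)=8349, p(33)=10143, p(34)=12310, p(35)=14883, p(36)=17977, p(37)=21637, p(38)=26015, p(39)=31185, p(40)=37338, p(41)=44583, p(42)=53174, p(43)=63261, p(44)=75175, p(45)=89134, p(46)=105558, p(47)=124754, p(48)=147273, p(49)=173525, p(50)=204226, p(51)=239943, p(52)=281589, p(53)=329931, p(54)=386155, p(55)=451276, p(56)=526823, p(57)=614154, p(58)=715220, p(59)=831820, p(60)=966467, p(61)=1121505, p(62)=1300156, p(63)=1505499, p(64)=1741630, p(65)=2012558, p(66)=2323520, p(67)=2679689, p(68)=3087735, p(69)=3554345, p(70)=4087968, p(71)=4697205, p(72)=5392783, p(73)=6185689, p(74)=7089500, p(75)=8118264, p(76)=9289091, p(77)=10619863, p(78)=12132164, p(79)=13848650, p(80)=15796476, p(81)=18004327, p(82)=20506255, p(83)=23338469, p(84)=26543660, p(85)=30167357, p(86)=34262962, p(87)=38887673, p(88)=44108109, p(89)=49995925, p(90)=56634173, p(91)=64112359, p(92)=72533807, p(93)=82010177, p(94)=92669720, p(95)=104651419, p(96)=118114304, p(97)=133230930, p(98)=150198136, p(99)=169229875, p(100)=190569292, p(101)=214481126, p(102)=241265379, p(103)=271248950, p(104)=304801365, p(105)=342325709, p(106)=384276336, p(107)=431149389, p(108)=483502844, p(109)=541946240, p(110)=607163746, p(111)=679903203, p(112)=761002156, p(113)=851376628, p(114)=952050665, p(115)=1064144451, p(116)=1188908248, p(117)=1327710076, p(118)=1482074143, p(119)=1653668665, p(120)=1844349560, p(121)=2056148051, p(122)=2291320912, p(123)=2552338241, p(124)=2841940500, p(125)=3163127352, p(126)=3519222692, p(127)=3913864295, p(128)=4351078600, p(129)=4835271870, p(130)=5371315400, p(131)=5964539504, p(132)=6620830889, p(133)=7346629512, p(134)=8149040695, p(135)=9035836076, p(136)=10015581680, p(137)=11097645016, p(138)=12292341831, p(139)=13610949895, p(140)=15065878135, p(141)=16670689208, p(142)=18440293320, p(143)=20390982757, p(144)=22540654445, p(145)=24908858009, p(146)=27517052599, p(147)=30388671978, p(148)=33549419497, p(149)=37027355200, p(150)=40853235313, p(151)=45060624582, p(152)=49686288421, p(153)=54770336324, p(154)=60356673280, p(155)=66493182097, p(156)=73232243759, p(157)=80630964769, p(158)=88751778802, p(159)=97662728555, p(160)=107438159466, p(161)=118159068427, p(162)=129913904637, p(163)=142798995930, p(164)=156919475295, p(165)=172389800255, p(166)=189334822579, p(167)=207890420102.
Final step: p(168) = p(167) + p(166) - p(163) - p(161) + p(156) + p(153) - p(146) - p(142) + p(133) + p(128) - p(117) - p(111) + p(98) + p(91) - p(76) - p(68) + p(51) + p(42) - p(23) - p(13)
= 207890420102 + 189334822579 - 142798995930 - 118159068427 + 73232243759 + 54770336324 - 27517052599 - 18440293320 + 7346629512 + 4351078600 - 1327710076 - 679903203 + 150198136 + 64112359 - 9289091 - 3087735 + 239943 + 53174 - 1255 - 101
= 228204732751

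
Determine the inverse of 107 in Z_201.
62

gcd(107, 201) = 1, so the inverse exists.
Extended Euclidean algorithm on (201, 107):
201 = 1 × 107 + 94  ⟹  94 = (1)·201 + (-1)·107
107 = 1 × 94 + 13  ⟹  13 = (-1)·201 + (2)·107
94 = 7 × 13 + 3  ⟹  3 = (8)·201 + (-15)·107
13 = 4 × 3 + 1  ⟹  1 = (-33)·201 + (62)·107
So (62)·107 ≡ 1 (mod 201), i.e. 107^(-1) ≡ 62 (mod 201).
Check: 107 × 62 = 6634 ≡ 1 (mod 201)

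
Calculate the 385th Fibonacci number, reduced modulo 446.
119

Matrix identity: Q^n = [[F_(n+1), F_n], [F_n, F_(n-1)]] with Q = [[1,1],[1,0]].
n = 385 = 110000001₂. Square-and-multiply, entries mod 446:
Q^1 = [[1,1],[1,0]]
Q^3 = (Q^1)²·Q = [[3,2],[2,1]]
Q^6 = (Q^3)² = [[13,8],[8,5]]
Q^12 = (Q^6)² = [[233,144],[144,89]]
Q^24 = (Q^12)² = [[97,430],[430,113]]
Q^48 = (Q^24)² = [[299,208],[208,91]]
Q^96 = (Q^48)² = [[203,394],[394,255]]
Q^192 = (Q^96)² = [[205,268],[268,383]]
Q^385 = (Q^192)²·Q = [[265,119],[119,146]]
F_385 mod 446 = Q^385[0][1] = 119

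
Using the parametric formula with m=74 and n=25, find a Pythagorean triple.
(4851, 3700, 6101)

Euclid's formula: a = m² - n², b = 2mn, c = m² + n²
m = 74, n = 25
a = 74² - 25² = 5476 - 625 = 4851
b = 2 × 74 × 25 = 3700
c = 74² + 25² = 5476 + 625 = 6101
Verification: 4851² + 3700² = 23532201 + 13690000 = 37222201 = 6101² ✓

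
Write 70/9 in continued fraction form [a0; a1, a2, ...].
[7; 1, 3, 2]

Euclidean algorithm steps:
70 = 7 × 9 + 7
9 = 1 × 7 + 2
7 = 3 × 2 + 1
2 = 2 × 1 + 0
Continued fraction: [7; 1, 3, 2]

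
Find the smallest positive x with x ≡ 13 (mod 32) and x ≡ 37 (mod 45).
397

Using Chinese Remainder Theorem:
M = 32 × 45 = 1440
M1 = 45, M2 = 32
y1 = 45^(-1) mod 32 = 5
y2 = 32^(-1) mod 45 = 38
x = (13×45×5 + 37×32×38) mod 1440 = 397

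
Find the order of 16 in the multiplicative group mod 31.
5

31 is prime, so ord(16) divides φ(31) = 30.
Divisors of 30: 1, 2, 3, 5, 6, 10, 15, 30.
Repeated squaring: 16^1 ≡ 16, 16^2 ≡ 8, 16^4 ≡ 2, 16^8 ≡ 4, 16^16 ≡ 16 (mod 31).
Test 16^d mod 31 for each divisor d in increasing order:
16^1 ≡ 16
16^2 ≡ 8
16^3 = 16^2·16^1 ≡ 4
16^5 = 16^4·16^1 ≡ 1  ← first divisor giving 1
The order is 5.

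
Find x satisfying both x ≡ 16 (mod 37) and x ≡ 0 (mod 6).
90

Using Chinese Remainder Theorem:
M = 37 × 6 = 222
M1 = 6, M2 = 37
y1 = 6^(-1) mod 37 = 31
y2 = 37^(-1) mod 6 = 1
x = (16×6×31 + 0×37×1) mod 222 = 90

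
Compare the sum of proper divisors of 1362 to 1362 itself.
abundant

Proper divisors of 1362: sum = 1 + 2 + 3 + 6 + 227 + 454 + 681 = 1374
Since 1374 > 1362, 1362 is abundant.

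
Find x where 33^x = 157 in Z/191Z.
177

Baby-step giant-step with step n = ⌈√191⌉ = 14.
Baby steps 33^j mod 191 (j:value) for j=0..13: 0:1, 1:33, 2:134, 3:29, 4:2, 5:66, 6:77, 7:58, 8:4, 9:132, 10:154, 11:116, 12:8, 13:73.
Giant-step multiplier: 33^(-14) ≡ 33^(190-14) = 33^176 ≡ 80 (mod 191).
Giant steps γ_i = 157·80^i mod 191: γ_0=157, γ_1=145, γ_2=140, γ_3=122, γ_4=19, γ_5=183, γ_6=124, γ_7=179, γ_8=186, γ_9=173, γ_10=88, γ_11=164, γ_12=132 (in table at j=9).
x = i·n + j = 12·14 + 9 = 177.
Check: 33^177 ≡ 157 (mod 191).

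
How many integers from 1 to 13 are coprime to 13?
12

13 = 13
φ(n) = n × ∏(1 - 1/p) for each prime p dividing n
φ(13) = 13 × (1 - 1/13) = 12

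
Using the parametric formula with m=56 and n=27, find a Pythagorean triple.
(2407, 3024, 3865)

Euclid's formula: a = m² - n², b = 2mn, c = m² + n²
m = 56, n = 27
a = 56² - 27² = 3136 - 729 = 2407
b = 2 × 56 × 27 = 3024
c = 56² + 27² = 3136 + 729 = 3865
Verification: 2407² + 3024² = 5793649 + 9144576 = 14938225 = 3865² ✓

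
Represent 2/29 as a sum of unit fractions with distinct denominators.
1/15 + 1/435

Greedy algorithm:
2/29: ceiling(29/2) = 15, use 1/15
1/435: ceiling(435/1) = 435, use 1/435
Result: 2/29 = 1/15 + 1/435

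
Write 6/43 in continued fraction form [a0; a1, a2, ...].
[0; 7, 6]

Euclidean algorithm steps:
6 = 0 × 43 + 6
43 = 7 × 6 + 1
6 = 6 × 1 + 0
Continued fraction: [0; 7, 6]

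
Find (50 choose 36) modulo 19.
0

Using Lucas' theorem:
Write n=50 and k=36 in base 19:
n in base 19: [2, 12]
k in base 19: [1, 17]
C(50,36) mod 19 = ∏ C(n_i, k_i) mod 19
Digit binomials (mod 19): C(2,1) = 2; C(12,17) = 0 (k_i > n_i)
Product: 2 × 0 = 0 ≡ 0 (mod 19)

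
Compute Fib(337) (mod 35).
22

Matrix identity: Q^n = [[F_(n+1), F_n], [F_n, F_(n-1)]] with Q = [[1,1],[1,0]].
n = 337 = 101010001₂. Square-and-multiply, entries mod 35:
Q^1 = [[1,1],[1,0]]
Q^2 = (Q^1)² = [[2,1],[1,1]]
Q^5 = (Q^2)²·Q = [[8,5],[5,3]]
Q^10 = (Q^5)² = [[19,20],[20,34]]
Q^21 = (Q^10)²·Q = [[1,26],[26,10]]
Q^42 = (Q^21)² = [[12,6],[6,6]]
Q^84 = (Q^42)² = [[5,3],[3,2]]
Q^168 = (Q^84)² = [[34,21],[21,13]]
Q^337 = (Q^168)²·Q = [[29,22],[22,7]]
F_337 mod 35 = Q^337[0][1] = 22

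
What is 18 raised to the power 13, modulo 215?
158

Repeated squaring. Binary of 13 = 1101.
18^1 ≡ 18 (mod 215); 18^2 ≡ 109 (mod 215); 18^4 ≡ 56 (mod 215); 18^8 ≡ 126 (mod 215)
18^13 = 18^1 × 18^4 × 18^8 ≡ 158 (mod 215)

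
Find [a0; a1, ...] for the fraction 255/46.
[5; 1, 1, 5, 4]

Euclidean algorithm steps:
255 = 5 × 46 + 25
46 = 1 × 25 + 21
25 = 1 × 21 + 4
21 = 5 × 4 + 1
4 = 4 × 1 + 0
Continued fraction: [5; 1, 1, 5, 4]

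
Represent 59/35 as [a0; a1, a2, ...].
[1; 1, 2, 5, 2]

Euclidean algorithm steps:
59 = 1 × 35 + 24
35 = 1 × 24 + 11
24 = 2 × 11 + 2
11 = 5 × 2 + 1
2 = 2 × 1 + 0
Continued fraction: [1; 1, 2, 5, 2]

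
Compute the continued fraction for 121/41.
[2; 1, 19, 2]

Euclidean algorithm steps:
121 = 2 × 41 + 39
41 = 1 × 39 + 2
39 = 19 × 2 + 1
2 = 2 × 1 + 0
Continued fraction: [2; 1, 19, 2]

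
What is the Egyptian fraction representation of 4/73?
1/19 + 1/463 + 1/321091 + 1/206198539471

Greedy algorithm:
4/73: ceiling(73/4) = 19, use 1/19
3/1387: ceiling(1387/3) = 463, use 1/463
2/642181: ceiling(642181/2) = 321091, use 1/321091
1/206198539471: ceiling(206198539471/1) = 206198539471, use 1/206198539471
Result: 4/73 = 1/19 + 1/463 + 1/321091 + 1/206198539471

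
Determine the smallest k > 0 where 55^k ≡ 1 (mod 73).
9

73 is prime, so ord(55) divides φ(73) = 72.
Divisors of 72: 1, 2, 3, 4, 6, 8, 9, 12, 18, 24, 36, 72.
Repeated squaring: 55^1 ≡ 55, 55^2 ≡ 32, 55^4 ≡ 2, 55^8 ≡ 4, 55^16 ≡ 16, 55^32 ≡ 37, 55^64 ≡ 55 (mod 73).
Test 55^d mod 73 for each divisor d in increasing order:
55^1 ≡ 55
55^2 ≡ 32
55^3 = 55^2·55^1 ≡ 8
55^4 ≡ 2
55^6 = 55^4·55^2 ≡ 64
55^8 ≡ 4
55^9 = 55^8·55^1 ≡ 1  ← first divisor giving 1
The order is 9.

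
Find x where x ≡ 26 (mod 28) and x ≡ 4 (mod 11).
26

Using Chinese Remainder Theorem:
M = 28 × 11 = 308
M1 = 11, M2 = 28
y1 = 11^(-1) mod 28 = 23
y2 = 28^(-1) mod 11 = 2
x = (26×11×23 + 4×28×2) mod 308 = 26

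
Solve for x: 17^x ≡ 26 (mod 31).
5

Baby-step giant-step with step n = ⌈√31⌉ = 6.
Baby steps 17^j mod 31 (j:value) for j=0..5: 0:1, 1:17, 2:10, 3:15, 4:7, 5:26.
h = 26 is already in the table at j=5, so x = 5.
Check: 17^5 ≡ 26 (mod 31).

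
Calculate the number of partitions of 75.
8118264

p(n) counts ways to write n as a sum of positive integers (order ignored).
Euler's pentagonal recurrence: p(k) = p(k-1) + p(k-2) - p(k-5) - p(k-7) + p(k-12) + p(k-15) - ... (offsets j(3j∓1)/2, signs ++--, p(0)=1, p(<0)=0).
DP table for k = 0..74: p(0)=1, p(1)=1, p(2)=2, p(3)=3, p(4)=5, p(5)=7, p(6)=11, p(7)=15, p(8)=22, p(9)=30, p(10)=42, p(11)=56, p(12)=77, p(13)=101, p(14)=135, p(15)=176, p(16)=231, p(17)=297, p(18)=385, p(19)=490, p(20)=627, p(21)=792, p(22)=1002, p(23)=1255, p(24)=1575, p(25)=1958, p(26)=2436, p(27)=3010, p(28)=3718, p(29)=4565, p(30)=5604, p(31)=6842, p(32)=8349, p(33)=10143, p(34)=12310, p(35)=14883, p(36)=17977, p(37)=21637, p(38)=26015, p(39)=31185, p(40)=37338, p(41)=44583, p(42)=53174, p(43)=63261, p(44)=75175, p(45)=89134, p(46)=105558, p(47)=124754, p(48)=147273, p(49)=173525, p(50)=204226, p(51)=239943, p(52)=281589, p(53)=329931, p(54)=386155, p(55)=451276, p(56)=526823, p(57)=614154, p(58)=715220, p(59)=831820, p(60)=966467, p(61)=1121505, p(62)=1300156, p(63)=1505499, p(64)=1741630, p(65)=2012558, p(66)=2323520, p(67)=2679689, p(68)=3087735, p(69)=3554345, p(70)=4087968, p(71)=4697205, p(72)=5392783, p(73)=6185689, p(74)=7089500.
Final step: p(75) = p(74) + p(73) - p(70) - p(68) + p(63) + p(60) - p(53) - p(49) + p(40) + p(35) - p(24) - p(18) + p(5)
= 7089500 + 6185689 - 4087968 - 3087735 + 1505499 + 966467 - 329931 - 173525 + 37338 + 14883 - 1575 - 385 + 7
= 8118264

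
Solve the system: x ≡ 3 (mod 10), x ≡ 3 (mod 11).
3

Using Chinese Remainder Theorem:
M = 10 × 11 = 110
M1 = 11, M2 = 10
y1 = 11^(-1) mod 10 = 1
y2 = 10^(-1) mod 11 = 10
x = (3×11×1 + 3×10×10) mod 110 = 3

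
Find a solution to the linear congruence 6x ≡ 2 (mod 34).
x ≡ 6 (mod 17)

gcd(6, 34) = 2, which divides 2, so solutions exist.
Divide through by 2: 3x ≡ 1 (mod 17).
Find 3^(-1) mod 17 by the extended Euclidean algorithm:
17 = 5 × 3 + 2  ⟹  2 = (1)·17 + (-5)·3
3 = 1 × 2 + 1  ⟹  1 = (-1)·17 + (6)·3
So (6)·3 ≡ 1 (mod 17), i.e. 3^(-1) ≡ 6 (mod 17).
x ≡ 6 × 1 = 6 ≡ 6 (mod 17).
Check: 6 × 6 = 36 ≡ 2 (mod 34).
x ≡ 6 (mod 17), giving 2 solutions mod 34.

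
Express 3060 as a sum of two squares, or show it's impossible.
12² + 54² (a=12, b=54)

Factorization: 3060 = 2^2 × 3^2 × 5 × 17
By Fermat: n is sum of two squares iff every prime p ≡ 3 (mod 4) appears to even power.
All primes ≡ 3 (mod 4) appear to even power.
Search a = 0, 1, 2, … for 3060 - a² a perfect square: first hit at a = 12: 3060 - 144 = 2916 = 54².
3060 = 12² + 54² = 144 + 2916 ✓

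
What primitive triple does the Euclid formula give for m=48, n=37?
(935, 3552, 3673)

Euclid's formula: a = m² - n², b = 2mn, c = m² + n²
m = 48, n = 37
a = 48² - 37² = 2304 - 1369 = 935
b = 2 × 48 × 37 = 3552
c = 48² + 37² = 2304 + 1369 = 3673
Verification: 935² + 3552² = 874225 + 12616704 = 13490929 = 3673² ✓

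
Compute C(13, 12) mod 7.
6

Using Lucas' theorem:
Write n=13 and k=12 in base 7:
n in base 7: [1, 6]
k in base 7: [1, 5]
C(13,12) mod 7 = ∏ C(n_i, k_i) mod 7
Digit binomials (mod 7): C(1,1) = 1; C(6,5) = 6
Product: 1 × 6 = 6 ≡ 6 (mod 7)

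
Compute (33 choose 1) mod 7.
5

Using Lucas' theorem:
Write n=33 and k=1 in base 7:
n in base 7: [4, 5]
k in base 7: [0, 1]
C(33,1) mod 7 = ∏ C(n_i, k_i) mod 7
Digit binomials (mod 7): C(4,0) = 1; C(5,1) = 5
Product: 1 × 5 = 5 ≡ 5 (mod 7)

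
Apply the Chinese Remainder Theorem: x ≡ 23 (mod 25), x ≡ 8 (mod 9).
98

Using Chinese Remainder Theorem:
M = 25 × 9 = 225
M1 = 9, M2 = 25
y1 = 9^(-1) mod 25 = 14
y2 = 25^(-1) mod 9 = 4
x = (23×9×14 + 8×25×4) mod 225 = 98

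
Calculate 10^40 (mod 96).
64

Repeated squaring. Binary of 40 = 101000.
10^1 ≡ 10 (mod 96); 10^2 ≡ 4 (mod 96); 10^4 ≡ 16 (mod 96); 10^8 ≡ 64 (mod 96); 10^16 ≡ 64 (mod 96); 10^32 ≡ 64 (mod 96)
10^40 = 10^8 × 10^32 ≡ 64 (mod 96)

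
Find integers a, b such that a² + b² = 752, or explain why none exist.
Not possible

Factorization: 752 = 2^4 × 47
By Fermat: n is sum of two squares iff every prime p ≡ 3 (mod 4) appears to even power.
Prime(s) ≡ 3 (mod 4) with odd exponent: [(47, 1)]
Therefore 752 cannot be expressed as a² + b².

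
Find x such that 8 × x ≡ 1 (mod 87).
11

gcd(8, 87) = 1, so the inverse exists.
Extended Euclidean algorithm on (87, 8):
87 = 10 × 8 + 7  ⟹  7 = (1)·87 + (-10)·8
8 = 1 × 7 + 1  ⟹  1 = (-1)·87 + (11)·8
So (11)·8 ≡ 1 (mod 87), i.e. 8^(-1) ≡ 11 (mod 87).
Check: 8 × 11 = 88 ≡ 1 (mod 87)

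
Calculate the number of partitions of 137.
11097645016

p(n) counts ways to write n as a sum of positive integers (order ignored).
Euler's pentagonal recurrence: p(k) = p(k-1) + p(k-2) - p(k-5) - p(k-7) + p(k-12) + p(k-15) - ... (offsets j(3j∓1)/2, signs ++--, p(0)=1, p(<0)=0).
DP table for k = 0..136: p(0)=1, p(1)=1, p(2)=2, p(3)=3, p(4)=5, p(5)=7, p(6)=11, p(7)=15, p(8)=22, p(9)=30, p(10)=42, p(11)=56, p(12)=77, p(13)=101, p(14)=135, p(15)=176, p(16)=231, p(17)=297, p(18)=385, p(19)=490, p(20)=627, p(21)=792, p(22)=1002, p(23)=1255, p(24)=1575, p(25)=1958, p(26)=2436, p(27)=3010, p(28)=3718, p(29)=4565, p(30)=5604, p(31)=6842, p(32)=8349, p(33)=10143, p(34)=12310, p(35)=14883, p(36)=17977, p(37)=21637, p(38)=26015, p(39)=31185, p(40)=37338, p(41)=44583, p(42)=53174, p(43)=63261, p(44)=75175, p(45)=89134, p(46)=105558, p(47)=124754, p(48)=147273, p(49)=173525, p(50)=204226, p(51)=239943, p(52)=281589, p(53)=329931, p(54)=386155, p(55)=451276, p(56)=526823, p(57)=614154, p(58)=715220, p(59)=831820, p(60)=966467, p(61)=1121505, p(62)=1300156, p(63)=1505499, p(64)=1741630, p(65)=2012558, p(66)=2323520, p(67)=2679689, p(68)=3087735, p(69)=3554345, p(70)=4087968, p(71)=4697205, p(72)=5392783, p(73)=6185689, p(74)=7089500, p(75)=8118264, p(76)=9289091, p(77)=10619863, p(78)=12132164, p(79)=13848650, p(80)=15796476, p(81)=18004327, p(82)=20506255, p(83)=23338469, p(84)=26543660, p(85)=30167357, p(86)=34262962, p(87)=38887673, p(88)=44108109, p(89)=49995925, p(90)=56634173, p(91)=64112359, p(92)=72533807, p(93)=82010177, p(94)=92669720, p(95)=104651419, p(96)=118114304, p(97)=133230930, p(98)=150198136, p(99)=169229875, p(100)=190569292, p(101)=214481126, p(102)=241265379, p(103)=271248950, p(104)=304801365, p(105)=342325709, p(106)=384276336, p(107)=431149389, p(108)=483502844, p(109)=541946240, p(110)=607163746, p(111)=679903203, p(112)=761002156, p(113)=851376628, p(114)=952050665, p(115)=1064144451, p(116)=1188908248, p(117)=1327710076, p(118)=1482074143, p(119)=1653668665, p(120)=1844349560, p(121)=2056148051, p(122)=2291320912, p(123)=2552338241, p(124)=2841940500, p(125)=3163127352, p(126)=3519222692, p(127)=3913864295, p(128)=4351078600, p(129)=4835271870, p(130)=5371315400, p(131)=5964539504, p(132)=6620830889, p(133)=7346629512, p(134)=8149040695, p(135)=9035836076, p(136)=10015581680.
Final step: p(137) = p(136) + p(135) - p(132) - p(130) + p(125) + p(122) - p(115) - p(111) + p(102) + p(97) - p(86) - p(80) + p(67) + p(60) - p(45) - p(37) + p(20) + p(11)
= 10015581680 + 9035836076 - 6620830889 - 5371315400 + 3163127352 + 2291320912 - 1064144451 - 679903203 + 241265379 + 133230930 - 34262962 - 15796476 + 2679689 + 966467 - 89134 - 21637 + 627 + 56
= 11097645016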